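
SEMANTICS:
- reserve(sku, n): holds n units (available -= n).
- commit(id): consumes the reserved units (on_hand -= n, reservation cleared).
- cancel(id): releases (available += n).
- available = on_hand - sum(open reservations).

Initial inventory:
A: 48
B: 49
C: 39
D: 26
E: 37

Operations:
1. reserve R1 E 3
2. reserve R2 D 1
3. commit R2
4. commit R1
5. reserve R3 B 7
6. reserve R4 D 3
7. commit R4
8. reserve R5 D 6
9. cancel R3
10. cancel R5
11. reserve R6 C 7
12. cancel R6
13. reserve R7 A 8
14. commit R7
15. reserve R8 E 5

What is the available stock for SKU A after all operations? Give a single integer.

Step 1: reserve R1 E 3 -> on_hand[A=48 B=49 C=39 D=26 E=37] avail[A=48 B=49 C=39 D=26 E=34] open={R1}
Step 2: reserve R2 D 1 -> on_hand[A=48 B=49 C=39 D=26 E=37] avail[A=48 B=49 C=39 D=25 E=34] open={R1,R2}
Step 3: commit R2 -> on_hand[A=48 B=49 C=39 D=25 E=37] avail[A=48 B=49 C=39 D=25 E=34] open={R1}
Step 4: commit R1 -> on_hand[A=48 B=49 C=39 D=25 E=34] avail[A=48 B=49 C=39 D=25 E=34] open={}
Step 5: reserve R3 B 7 -> on_hand[A=48 B=49 C=39 D=25 E=34] avail[A=48 B=42 C=39 D=25 E=34] open={R3}
Step 6: reserve R4 D 3 -> on_hand[A=48 B=49 C=39 D=25 E=34] avail[A=48 B=42 C=39 D=22 E=34] open={R3,R4}
Step 7: commit R4 -> on_hand[A=48 B=49 C=39 D=22 E=34] avail[A=48 B=42 C=39 D=22 E=34] open={R3}
Step 8: reserve R5 D 6 -> on_hand[A=48 B=49 C=39 D=22 E=34] avail[A=48 B=42 C=39 D=16 E=34] open={R3,R5}
Step 9: cancel R3 -> on_hand[A=48 B=49 C=39 D=22 E=34] avail[A=48 B=49 C=39 D=16 E=34] open={R5}
Step 10: cancel R5 -> on_hand[A=48 B=49 C=39 D=22 E=34] avail[A=48 B=49 C=39 D=22 E=34] open={}
Step 11: reserve R6 C 7 -> on_hand[A=48 B=49 C=39 D=22 E=34] avail[A=48 B=49 C=32 D=22 E=34] open={R6}
Step 12: cancel R6 -> on_hand[A=48 B=49 C=39 D=22 E=34] avail[A=48 B=49 C=39 D=22 E=34] open={}
Step 13: reserve R7 A 8 -> on_hand[A=48 B=49 C=39 D=22 E=34] avail[A=40 B=49 C=39 D=22 E=34] open={R7}
Step 14: commit R7 -> on_hand[A=40 B=49 C=39 D=22 E=34] avail[A=40 B=49 C=39 D=22 E=34] open={}
Step 15: reserve R8 E 5 -> on_hand[A=40 B=49 C=39 D=22 E=34] avail[A=40 B=49 C=39 D=22 E=29] open={R8}
Final available[A] = 40

Answer: 40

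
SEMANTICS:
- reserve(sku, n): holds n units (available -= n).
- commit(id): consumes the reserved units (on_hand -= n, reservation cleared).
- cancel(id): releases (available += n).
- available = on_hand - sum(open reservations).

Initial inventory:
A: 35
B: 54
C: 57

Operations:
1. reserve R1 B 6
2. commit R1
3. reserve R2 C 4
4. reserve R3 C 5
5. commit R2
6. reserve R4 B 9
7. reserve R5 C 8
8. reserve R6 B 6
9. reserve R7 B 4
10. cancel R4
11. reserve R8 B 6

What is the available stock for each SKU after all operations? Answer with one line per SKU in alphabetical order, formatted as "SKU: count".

Answer: A: 35
B: 32
C: 40

Derivation:
Step 1: reserve R1 B 6 -> on_hand[A=35 B=54 C=57] avail[A=35 B=48 C=57] open={R1}
Step 2: commit R1 -> on_hand[A=35 B=48 C=57] avail[A=35 B=48 C=57] open={}
Step 3: reserve R2 C 4 -> on_hand[A=35 B=48 C=57] avail[A=35 B=48 C=53] open={R2}
Step 4: reserve R3 C 5 -> on_hand[A=35 B=48 C=57] avail[A=35 B=48 C=48] open={R2,R3}
Step 5: commit R2 -> on_hand[A=35 B=48 C=53] avail[A=35 B=48 C=48] open={R3}
Step 6: reserve R4 B 9 -> on_hand[A=35 B=48 C=53] avail[A=35 B=39 C=48] open={R3,R4}
Step 7: reserve R5 C 8 -> on_hand[A=35 B=48 C=53] avail[A=35 B=39 C=40] open={R3,R4,R5}
Step 8: reserve R6 B 6 -> on_hand[A=35 B=48 C=53] avail[A=35 B=33 C=40] open={R3,R4,R5,R6}
Step 9: reserve R7 B 4 -> on_hand[A=35 B=48 C=53] avail[A=35 B=29 C=40] open={R3,R4,R5,R6,R7}
Step 10: cancel R4 -> on_hand[A=35 B=48 C=53] avail[A=35 B=38 C=40] open={R3,R5,R6,R7}
Step 11: reserve R8 B 6 -> on_hand[A=35 B=48 C=53] avail[A=35 B=32 C=40] open={R3,R5,R6,R7,R8}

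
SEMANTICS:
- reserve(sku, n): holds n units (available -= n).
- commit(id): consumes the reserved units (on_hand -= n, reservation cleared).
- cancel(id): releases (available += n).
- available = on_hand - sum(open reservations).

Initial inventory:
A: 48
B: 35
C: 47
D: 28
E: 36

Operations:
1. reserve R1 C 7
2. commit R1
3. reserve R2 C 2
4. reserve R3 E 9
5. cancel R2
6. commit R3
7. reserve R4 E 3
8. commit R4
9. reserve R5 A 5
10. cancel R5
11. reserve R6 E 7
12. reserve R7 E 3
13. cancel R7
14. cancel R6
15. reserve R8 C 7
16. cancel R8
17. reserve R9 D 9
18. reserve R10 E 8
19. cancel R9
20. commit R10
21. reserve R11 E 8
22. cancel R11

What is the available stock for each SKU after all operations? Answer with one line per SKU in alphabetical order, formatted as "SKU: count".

Answer: A: 48
B: 35
C: 40
D: 28
E: 16

Derivation:
Step 1: reserve R1 C 7 -> on_hand[A=48 B=35 C=47 D=28 E=36] avail[A=48 B=35 C=40 D=28 E=36] open={R1}
Step 2: commit R1 -> on_hand[A=48 B=35 C=40 D=28 E=36] avail[A=48 B=35 C=40 D=28 E=36] open={}
Step 3: reserve R2 C 2 -> on_hand[A=48 B=35 C=40 D=28 E=36] avail[A=48 B=35 C=38 D=28 E=36] open={R2}
Step 4: reserve R3 E 9 -> on_hand[A=48 B=35 C=40 D=28 E=36] avail[A=48 B=35 C=38 D=28 E=27] open={R2,R3}
Step 5: cancel R2 -> on_hand[A=48 B=35 C=40 D=28 E=36] avail[A=48 B=35 C=40 D=28 E=27] open={R3}
Step 6: commit R3 -> on_hand[A=48 B=35 C=40 D=28 E=27] avail[A=48 B=35 C=40 D=28 E=27] open={}
Step 7: reserve R4 E 3 -> on_hand[A=48 B=35 C=40 D=28 E=27] avail[A=48 B=35 C=40 D=28 E=24] open={R4}
Step 8: commit R4 -> on_hand[A=48 B=35 C=40 D=28 E=24] avail[A=48 B=35 C=40 D=28 E=24] open={}
Step 9: reserve R5 A 5 -> on_hand[A=48 B=35 C=40 D=28 E=24] avail[A=43 B=35 C=40 D=28 E=24] open={R5}
Step 10: cancel R5 -> on_hand[A=48 B=35 C=40 D=28 E=24] avail[A=48 B=35 C=40 D=28 E=24] open={}
Step 11: reserve R6 E 7 -> on_hand[A=48 B=35 C=40 D=28 E=24] avail[A=48 B=35 C=40 D=28 E=17] open={R6}
Step 12: reserve R7 E 3 -> on_hand[A=48 B=35 C=40 D=28 E=24] avail[A=48 B=35 C=40 D=28 E=14] open={R6,R7}
Step 13: cancel R7 -> on_hand[A=48 B=35 C=40 D=28 E=24] avail[A=48 B=35 C=40 D=28 E=17] open={R6}
Step 14: cancel R6 -> on_hand[A=48 B=35 C=40 D=28 E=24] avail[A=48 B=35 C=40 D=28 E=24] open={}
Step 15: reserve R8 C 7 -> on_hand[A=48 B=35 C=40 D=28 E=24] avail[A=48 B=35 C=33 D=28 E=24] open={R8}
Step 16: cancel R8 -> on_hand[A=48 B=35 C=40 D=28 E=24] avail[A=48 B=35 C=40 D=28 E=24] open={}
Step 17: reserve R9 D 9 -> on_hand[A=48 B=35 C=40 D=28 E=24] avail[A=48 B=35 C=40 D=19 E=24] open={R9}
Step 18: reserve R10 E 8 -> on_hand[A=48 B=35 C=40 D=28 E=24] avail[A=48 B=35 C=40 D=19 E=16] open={R10,R9}
Step 19: cancel R9 -> on_hand[A=48 B=35 C=40 D=28 E=24] avail[A=48 B=35 C=40 D=28 E=16] open={R10}
Step 20: commit R10 -> on_hand[A=48 B=35 C=40 D=28 E=16] avail[A=48 B=35 C=40 D=28 E=16] open={}
Step 21: reserve R11 E 8 -> on_hand[A=48 B=35 C=40 D=28 E=16] avail[A=48 B=35 C=40 D=28 E=8] open={R11}
Step 22: cancel R11 -> on_hand[A=48 B=35 C=40 D=28 E=16] avail[A=48 B=35 C=40 D=28 E=16] open={}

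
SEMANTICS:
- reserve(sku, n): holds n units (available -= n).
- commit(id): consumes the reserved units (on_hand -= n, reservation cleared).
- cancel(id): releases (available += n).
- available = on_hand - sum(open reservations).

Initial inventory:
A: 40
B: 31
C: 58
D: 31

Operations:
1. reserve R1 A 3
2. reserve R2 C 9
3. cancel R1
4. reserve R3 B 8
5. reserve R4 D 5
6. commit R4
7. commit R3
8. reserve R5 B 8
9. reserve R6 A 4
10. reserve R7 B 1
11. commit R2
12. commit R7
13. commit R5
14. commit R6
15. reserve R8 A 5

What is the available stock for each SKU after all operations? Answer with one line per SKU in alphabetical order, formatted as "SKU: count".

Answer: A: 31
B: 14
C: 49
D: 26

Derivation:
Step 1: reserve R1 A 3 -> on_hand[A=40 B=31 C=58 D=31] avail[A=37 B=31 C=58 D=31] open={R1}
Step 2: reserve R2 C 9 -> on_hand[A=40 B=31 C=58 D=31] avail[A=37 B=31 C=49 D=31] open={R1,R2}
Step 3: cancel R1 -> on_hand[A=40 B=31 C=58 D=31] avail[A=40 B=31 C=49 D=31] open={R2}
Step 4: reserve R3 B 8 -> on_hand[A=40 B=31 C=58 D=31] avail[A=40 B=23 C=49 D=31] open={R2,R3}
Step 5: reserve R4 D 5 -> on_hand[A=40 B=31 C=58 D=31] avail[A=40 B=23 C=49 D=26] open={R2,R3,R4}
Step 6: commit R4 -> on_hand[A=40 B=31 C=58 D=26] avail[A=40 B=23 C=49 D=26] open={R2,R3}
Step 7: commit R3 -> on_hand[A=40 B=23 C=58 D=26] avail[A=40 B=23 C=49 D=26] open={R2}
Step 8: reserve R5 B 8 -> on_hand[A=40 B=23 C=58 D=26] avail[A=40 B=15 C=49 D=26] open={R2,R5}
Step 9: reserve R6 A 4 -> on_hand[A=40 B=23 C=58 D=26] avail[A=36 B=15 C=49 D=26] open={R2,R5,R6}
Step 10: reserve R7 B 1 -> on_hand[A=40 B=23 C=58 D=26] avail[A=36 B=14 C=49 D=26] open={R2,R5,R6,R7}
Step 11: commit R2 -> on_hand[A=40 B=23 C=49 D=26] avail[A=36 B=14 C=49 D=26] open={R5,R6,R7}
Step 12: commit R7 -> on_hand[A=40 B=22 C=49 D=26] avail[A=36 B=14 C=49 D=26] open={R5,R6}
Step 13: commit R5 -> on_hand[A=40 B=14 C=49 D=26] avail[A=36 B=14 C=49 D=26] open={R6}
Step 14: commit R6 -> on_hand[A=36 B=14 C=49 D=26] avail[A=36 B=14 C=49 D=26] open={}
Step 15: reserve R8 A 5 -> on_hand[A=36 B=14 C=49 D=26] avail[A=31 B=14 C=49 D=26] open={R8}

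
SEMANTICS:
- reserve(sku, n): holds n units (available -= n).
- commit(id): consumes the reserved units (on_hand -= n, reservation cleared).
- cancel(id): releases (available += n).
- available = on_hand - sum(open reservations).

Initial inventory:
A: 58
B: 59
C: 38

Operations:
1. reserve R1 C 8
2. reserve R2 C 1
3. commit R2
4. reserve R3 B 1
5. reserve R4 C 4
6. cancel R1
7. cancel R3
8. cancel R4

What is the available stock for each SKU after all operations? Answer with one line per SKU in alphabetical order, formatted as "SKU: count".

Answer: A: 58
B: 59
C: 37

Derivation:
Step 1: reserve R1 C 8 -> on_hand[A=58 B=59 C=38] avail[A=58 B=59 C=30] open={R1}
Step 2: reserve R2 C 1 -> on_hand[A=58 B=59 C=38] avail[A=58 B=59 C=29] open={R1,R2}
Step 3: commit R2 -> on_hand[A=58 B=59 C=37] avail[A=58 B=59 C=29] open={R1}
Step 4: reserve R3 B 1 -> on_hand[A=58 B=59 C=37] avail[A=58 B=58 C=29] open={R1,R3}
Step 5: reserve R4 C 4 -> on_hand[A=58 B=59 C=37] avail[A=58 B=58 C=25] open={R1,R3,R4}
Step 6: cancel R1 -> on_hand[A=58 B=59 C=37] avail[A=58 B=58 C=33] open={R3,R4}
Step 7: cancel R3 -> on_hand[A=58 B=59 C=37] avail[A=58 B=59 C=33] open={R4}
Step 8: cancel R4 -> on_hand[A=58 B=59 C=37] avail[A=58 B=59 C=37] open={}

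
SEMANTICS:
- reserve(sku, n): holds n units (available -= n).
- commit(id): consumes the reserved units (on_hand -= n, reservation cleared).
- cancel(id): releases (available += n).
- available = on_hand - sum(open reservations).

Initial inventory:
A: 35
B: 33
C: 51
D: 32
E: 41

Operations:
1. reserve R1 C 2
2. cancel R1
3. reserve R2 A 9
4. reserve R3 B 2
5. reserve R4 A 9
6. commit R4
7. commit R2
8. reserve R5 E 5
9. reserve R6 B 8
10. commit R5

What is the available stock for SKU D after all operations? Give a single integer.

Answer: 32

Derivation:
Step 1: reserve R1 C 2 -> on_hand[A=35 B=33 C=51 D=32 E=41] avail[A=35 B=33 C=49 D=32 E=41] open={R1}
Step 2: cancel R1 -> on_hand[A=35 B=33 C=51 D=32 E=41] avail[A=35 B=33 C=51 D=32 E=41] open={}
Step 3: reserve R2 A 9 -> on_hand[A=35 B=33 C=51 D=32 E=41] avail[A=26 B=33 C=51 D=32 E=41] open={R2}
Step 4: reserve R3 B 2 -> on_hand[A=35 B=33 C=51 D=32 E=41] avail[A=26 B=31 C=51 D=32 E=41] open={R2,R3}
Step 5: reserve R4 A 9 -> on_hand[A=35 B=33 C=51 D=32 E=41] avail[A=17 B=31 C=51 D=32 E=41] open={R2,R3,R4}
Step 6: commit R4 -> on_hand[A=26 B=33 C=51 D=32 E=41] avail[A=17 B=31 C=51 D=32 E=41] open={R2,R3}
Step 7: commit R2 -> on_hand[A=17 B=33 C=51 D=32 E=41] avail[A=17 B=31 C=51 D=32 E=41] open={R3}
Step 8: reserve R5 E 5 -> on_hand[A=17 B=33 C=51 D=32 E=41] avail[A=17 B=31 C=51 D=32 E=36] open={R3,R5}
Step 9: reserve R6 B 8 -> on_hand[A=17 B=33 C=51 D=32 E=41] avail[A=17 B=23 C=51 D=32 E=36] open={R3,R5,R6}
Step 10: commit R5 -> on_hand[A=17 B=33 C=51 D=32 E=36] avail[A=17 B=23 C=51 D=32 E=36] open={R3,R6}
Final available[D] = 32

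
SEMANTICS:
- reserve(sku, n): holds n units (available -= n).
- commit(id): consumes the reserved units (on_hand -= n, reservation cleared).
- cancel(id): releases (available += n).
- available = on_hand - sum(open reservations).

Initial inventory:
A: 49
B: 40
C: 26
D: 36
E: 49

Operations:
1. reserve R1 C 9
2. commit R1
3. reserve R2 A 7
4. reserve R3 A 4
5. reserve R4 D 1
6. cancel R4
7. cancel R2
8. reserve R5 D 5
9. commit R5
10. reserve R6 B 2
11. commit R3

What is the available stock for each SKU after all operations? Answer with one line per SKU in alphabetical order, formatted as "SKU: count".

Step 1: reserve R1 C 9 -> on_hand[A=49 B=40 C=26 D=36 E=49] avail[A=49 B=40 C=17 D=36 E=49] open={R1}
Step 2: commit R1 -> on_hand[A=49 B=40 C=17 D=36 E=49] avail[A=49 B=40 C=17 D=36 E=49] open={}
Step 3: reserve R2 A 7 -> on_hand[A=49 B=40 C=17 D=36 E=49] avail[A=42 B=40 C=17 D=36 E=49] open={R2}
Step 4: reserve R3 A 4 -> on_hand[A=49 B=40 C=17 D=36 E=49] avail[A=38 B=40 C=17 D=36 E=49] open={R2,R3}
Step 5: reserve R4 D 1 -> on_hand[A=49 B=40 C=17 D=36 E=49] avail[A=38 B=40 C=17 D=35 E=49] open={R2,R3,R4}
Step 6: cancel R4 -> on_hand[A=49 B=40 C=17 D=36 E=49] avail[A=38 B=40 C=17 D=36 E=49] open={R2,R3}
Step 7: cancel R2 -> on_hand[A=49 B=40 C=17 D=36 E=49] avail[A=45 B=40 C=17 D=36 E=49] open={R3}
Step 8: reserve R5 D 5 -> on_hand[A=49 B=40 C=17 D=36 E=49] avail[A=45 B=40 C=17 D=31 E=49] open={R3,R5}
Step 9: commit R5 -> on_hand[A=49 B=40 C=17 D=31 E=49] avail[A=45 B=40 C=17 D=31 E=49] open={R3}
Step 10: reserve R6 B 2 -> on_hand[A=49 B=40 C=17 D=31 E=49] avail[A=45 B=38 C=17 D=31 E=49] open={R3,R6}
Step 11: commit R3 -> on_hand[A=45 B=40 C=17 D=31 E=49] avail[A=45 B=38 C=17 D=31 E=49] open={R6}

Answer: A: 45
B: 38
C: 17
D: 31
E: 49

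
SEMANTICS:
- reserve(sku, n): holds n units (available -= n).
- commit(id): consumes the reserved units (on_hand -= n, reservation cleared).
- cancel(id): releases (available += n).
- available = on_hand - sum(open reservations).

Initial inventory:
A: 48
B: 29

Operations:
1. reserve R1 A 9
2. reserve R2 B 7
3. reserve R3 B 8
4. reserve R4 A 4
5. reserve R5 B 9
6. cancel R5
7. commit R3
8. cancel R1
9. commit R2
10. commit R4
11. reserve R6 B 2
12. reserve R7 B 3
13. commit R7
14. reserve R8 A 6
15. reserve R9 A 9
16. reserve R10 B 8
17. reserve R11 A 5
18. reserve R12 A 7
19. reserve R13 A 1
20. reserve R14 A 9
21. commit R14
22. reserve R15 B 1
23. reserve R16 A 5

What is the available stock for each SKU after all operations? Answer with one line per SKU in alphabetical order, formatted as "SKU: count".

Answer: A: 2
B: 0

Derivation:
Step 1: reserve R1 A 9 -> on_hand[A=48 B=29] avail[A=39 B=29] open={R1}
Step 2: reserve R2 B 7 -> on_hand[A=48 B=29] avail[A=39 B=22] open={R1,R2}
Step 3: reserve R3 B 8 -> on_hand[A=48 B=29] avail[A=39 B=14] open={R1,R2,R3}
Step 4: reserve R4 A 4 -> on_hand[A=48 B=29] avail[A=35 B=14] open={R1,R2,R3,R4}
Step 5: reserve R5 B 9 -> on_hand[A=48 B=29] avail[A=35 B=5] open={R1,R2,R3,R4,R5}
Step 6: cancel R5 -> on_hand[A=48 B=29] avail[A=35 B=14] open={R1,R2,R3,R4}
Step 7: commit R3 -> on_hand[A=48 B=21] avail[A=35 B=14] open={R1,R2,R4}
Step 8: cancel R1 -> on_hand[A=48 B=21] avail[A=44 B=14] open={R2,R4}
Step 9: commit R2 -> on_hand[A=48 B=14] avail[A=44 B=14] open={R4}
Step 10: commit R4 -> on_hand[A=44 B=14] avail[A=44 B=14] open={}
Step 11: reserve R6 B 2 -> on_hand[A=44 B=14] avail[A=44 B=12] open={R6}
Step 12: reserve R7 B 3 -> on_hand[A=44 B=14] avail[A=44 B=9] open={R6,R7}
Step 13: commit R7 -> on_hand[A=44 B=11] avail[A=44 B=9] open={R6}
Step 14: reserve R8 A 6 -> on_hand[A=44 B=11] avail[A=38 B=9] open={R6,R8}
Step 15: reserve R9 A 9 -> on_hand[A=44 B=11] avail[A=29 B=9] open={R6,R8,R9}
Step 16: reserve R10 B 8 -> on_hand[A=44 B=11] avail[A=29 B=1] open={R10,R6,R8,R9}
Step 17: reserve R11 A 5 -> on_hand[A=44 B=11] avail[A=24 B=1] open={R10,R11,R6,R8,R9}
Step 18: reserve R12 A 7 -> on_hand[A=44 B=11] avail[A=17 B=1] open={R10,R11,R12,R6,R8,R9}
Step 19: reserve R13 A 1 -> on_hand[A=44 B=11] avail[A=16 B=1] open={R10,R11,R12,R13,R6,R8,R9}
Step 20: reserve R14 A 9 -> on_hand[A=44 B=11] avail[A=7 B=1] open={R10,R11,R12,R13,R14,R6,R8,R9}
Step 21: commit R14 -> on_hand[A=35 B=11] avail[A=7 B=1] open={R10,R11,R12,R13,R6,R8,R9}
Step 22: reserve R15 B 1 -> on_hand[A=35 B=11] avail[A=7 B=0] open={R10,R11,R12,R13,R15,R6,R8,R9}
Step 23: reserve R16 A 5 -> on_hand[A=35 B=11] avail[A=2 B=0] open={R10,R11,R12,R13,R15,R16,R6,R8,R9}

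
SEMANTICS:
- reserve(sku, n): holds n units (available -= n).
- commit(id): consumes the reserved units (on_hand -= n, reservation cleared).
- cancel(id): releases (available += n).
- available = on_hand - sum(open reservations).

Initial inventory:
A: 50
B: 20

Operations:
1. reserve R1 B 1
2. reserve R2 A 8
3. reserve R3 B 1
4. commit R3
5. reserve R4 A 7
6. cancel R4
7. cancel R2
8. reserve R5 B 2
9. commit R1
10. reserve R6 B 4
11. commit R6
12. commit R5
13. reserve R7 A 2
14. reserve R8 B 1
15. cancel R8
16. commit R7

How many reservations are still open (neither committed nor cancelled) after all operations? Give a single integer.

Step 1: reserve R1 B 1 -> on_hand[A=50 B=20] avail[A=50 B=19] open={R1}
Step 2: reserve R2 A 8 -> on_hand[A=50 B=20] avail[A=42 B=19] open={R1,R2}
Step 3: reserve R3 B 1 -> on_hand[A=50 B=20] avail[A=42 B=18] open={R1,R2,R3}
Step 4: commit R3 -> on_hand[A=50 B=19] avail[A=42 B=18] open={R1,R2}
Step 5: reserve R4 A 7 -> on_hand[A=50 B=19] avail[A=35 B=18] open={R1,R2,R4}
Step 6: cancel R4 -> on_hand[A=50 B=19] avail[A=42 B=18] open={R1,R2}
Step 7: cancel R2 -> on_hand[A=50 B=19] avail[A=50 B=18] open={R1}
Step 8: reserve R5 B 2 -> on_hand[A=50 B=19] avail[A=50 B=16] open={R1,R5}
Step 9: commit R1 -> on_hand[A=50 B=18] avail[A=50 B=16] open={R5}
Step 10: reserve R6 B 4 -> on_hand[A=50 B=18] avail[A=50 B=12] open={R5,R6}
Step 11: commit R6 -> on_hand[A=50 B=14] avail[A=50 B=12] open={R5}
Step 12: commit R5 -> on_hand[A=50 B=12] avail[A=50 B=12] open={}
Step 13: reserve R7 A 2 -> on_hand[A=50 B=12] avail[A=48 B=12] open={R7}
Step 14: reserve R8 B 1 -> on_hand[A=50 B=12] avail[A=48 B=11] open={R7,R8}
Step 15: cancel R8 -> on_hand[A=50 B=12] avail[A=48 B=12] open={R7}
Step 16: commit R7 -> on_hand[A=48 B=12] avail[A=48 B=12] open={}
Open reservations: [] -> 0

Answer: 0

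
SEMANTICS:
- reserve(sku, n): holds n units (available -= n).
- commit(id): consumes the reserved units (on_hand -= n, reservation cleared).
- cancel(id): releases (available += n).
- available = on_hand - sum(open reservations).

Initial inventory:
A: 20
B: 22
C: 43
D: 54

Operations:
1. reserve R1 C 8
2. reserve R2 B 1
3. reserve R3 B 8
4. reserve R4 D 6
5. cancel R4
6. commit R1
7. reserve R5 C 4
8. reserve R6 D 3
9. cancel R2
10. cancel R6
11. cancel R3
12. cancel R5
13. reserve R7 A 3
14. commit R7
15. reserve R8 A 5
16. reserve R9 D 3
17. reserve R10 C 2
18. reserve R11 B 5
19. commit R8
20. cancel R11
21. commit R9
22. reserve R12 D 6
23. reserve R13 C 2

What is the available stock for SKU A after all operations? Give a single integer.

Answer: 12

Derivation:
Step 1: reserve R1 C 8 -> on_hand[A=20 B=22 C=43 D=54] avail[A=20 B=22 C=35 D=54] open={R1}
Step 2: reserve R2 B 1 -> on_hand[A=20 B=22 C=43 D=54] avail[A=20 B=21 C=35 D=54] open={R1,R2}
Step 3: reserve R3 B 8 -> on_hand[A=20 B=22 C=43 D=54] avail[A=20 B=13 C=35 D=54] open={R1,R2,R3}
Step 4: reserve R4 D 6 -> on_hand[A=20 B=22 C=43 D=54] avail[A=20 B=13 C=35 D=48] open={R1,R2,R3,R4}
Step 5: cancel R4 -> on_hand[A=20 B=22 C=43 D=54] avail[A=20 B=13 C=35 D=54] open={R1,R2,R3}
Step 6: commit R1 -> on_hand[A=20 B=22 C=35 D=54] avail[A=20 B=13 C=35 D=54] open={R2,R3}
Step 7: reserve R5 C 4 -> on_hand[A=20 B=22 C=35 D=54] avail[A=20 B=13 C=31 D=54] open={R2,R3,R5}
Step 8: reserve R6 D 3 -> on_hand[A=20 B=22 C=35 D=54] avail[A=20 B=13 C=31 D=51] open={R2,R3,R5,R6}
Step 9: cancel R2 -> on_hand[A=20 B=22 C=35 D=54] avail[A=20 B=14 C=31 D=51] open={R3,R5,R6}
Step 10: cancel R6 -> on_hand[A=20 B=22 C=35 D=54] avail[A=20 B=14 C=31 D=54] open={R3,R5}
Step 11: cancel R3 -> on_hand[A=20 B=22 C=35 D=54] avail[A=20 B=22 C=31 D=54] open={R5}
Step 12: cancel R5 -> on_hand[A=20 B=22 C=35 D=54] avail[A=20 B=22 C=35 D=54] open={}
Step 13: reserve R7 A 3 -> on_hand[A=20 B=22 C=35 D=54] avail[A=17 B=22 C=35 D=54] open={R7}
Step 14: commit R7 -> on_hand[A=17 B=22 C=35 D=54] avail[A=17 B=22 C=35 D=54] open={}
Step 15: reserve R8 A 5 -> on_hand[A=17 B=22 C=35 D=54] avail[A=12 B=22 C=35 D=54] open={R8}
Step 16: reserve R9 D 3 -> on_hand[A=17 B=22 C=35 D=54] avail[A=12 B=22 C=35 D=51] open={R8,R9}
Step 17: reserve R10 C 2 -> on_hand[A=17 B=22 C=35 D=54] avail[A=12 B=22 C=33 D=51] open={R10,R8,R9}
Step 18: reserve R11 B 5 -> on_hand[A=17 B=22 C=35 D=54] avail[A=12 B=17 C=33 D=51] open={R10,R11,R8,R9}
Step 19: commit R8 -> on_hand[A=12 B=22 C=35 D=54] avail[A=12 B=17 C=33 D=51] open={R10,R11,R9}
Step 20: cancel R11 -> on_hand[A=12 B=22 C=35 D=54] avail[A=12 B=22 C=33 D=51] open={R10,R9}
Step 21: commit R9 -> on_hand[A=12 B=22 C=35 D=51] avail[A=12 B=22 C=33 D=51] open={R10}
Step 22: reserve R12 D 6 -> on_hand[A=12 B=22 C=35 D=51] avail[A=12 B=22 C=33 D=45] open={R10,R12}
Step 23: reserve R13 C 2 -> on_hand[A=12 B=22 C=35 D=51] avail[A=12 B=22 C=31 D=45] open={R10,R12,R13}
Final available[A] = 12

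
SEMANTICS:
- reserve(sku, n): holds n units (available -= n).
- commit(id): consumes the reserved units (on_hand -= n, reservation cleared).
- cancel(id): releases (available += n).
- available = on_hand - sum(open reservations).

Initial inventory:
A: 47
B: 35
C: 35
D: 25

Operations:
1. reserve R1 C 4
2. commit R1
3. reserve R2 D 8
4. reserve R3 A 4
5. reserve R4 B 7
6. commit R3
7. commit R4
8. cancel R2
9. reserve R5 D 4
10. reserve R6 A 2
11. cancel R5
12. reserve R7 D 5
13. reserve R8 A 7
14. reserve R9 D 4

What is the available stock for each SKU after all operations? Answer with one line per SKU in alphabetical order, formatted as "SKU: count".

Answer: A: 34
B: 28
C: 31
D: 16

Derivation:
Step 1: reserve R1 C 4 -> on_hand[A=47 B=35 C=35 D=25] avail[A=47 B=35 C=31 D=25] open={R1}
Step 2: commit R1 -> on_hand[A=47 B=35 C=31 D=25] avail[A=47 B=35 C=31 D=25] open={}
Step 3: reserve R2 D 8 -> on_hand[A=47 B=35 C=31 D=25] avail[A=47 B=35 C=31 D=17] open={R2}
Step 4: reserve R3 A 4 -> on_hand[A=47 B=35 C=31 D=25] avail[A=43 B=35 C=31 D=17] open={R2,R3}
Step 5: reserve R4 B 7 -> on_hand[A=47 B=35 C=31 D=25] avail[A=43 B=28 C=31 D=17] open={R2,R3,R4}
Step 6: commit R3 -> on_hand[A=43 B=35 C=31 D=25] avail[A=43 B=28 C=31 D=17] open={R2,R4}
Step 7: commit R4 -> on_hand[A=43 B=28 C=31 D=25] avail[A=43 B=28 C=31 D=17] open={R2}
Step 8: cancel R2 -> on_hand[A=43 B=28 C=31 D=25] avail[A=43 B=28 C=31 D=25] open={}
Step 9: reserve R5 D 4 -> on_hand[A=43 B=28 C=31 D=25] avail[A=43 B=28 C=31 D=21] open={R5}
Step 10: reserve R6 A 2 -> on_hand[A=43 B=28 C=31 D=25] avail[A=41 B=28 C=31 D=21] open={R5,R6}
Step 11: cancel R5 -> on_hand[A=43 B=28 C=31 D=25] avail[A=41 B=28 C=31 D=25] open={R6}
Step 12: reserve R7 D 5 -> on_hand[A=43 B=28 C=31 D=25] avail[A=41 B=28 C=31 D=20] open={R6,R7}
Step 13: reserve R8 A 7 -> on_hand[A=43 B=28 C=31 D=25] avail[A=34 B=28 C=31 D=20] open={R6,R7,R8}
Step 14: reserve R9 D 4 -> on_hand[A=43 B=28 C=31 D=25] avail[A=34 B=28 C=31 D=16] open={R6,R7,R8,R9}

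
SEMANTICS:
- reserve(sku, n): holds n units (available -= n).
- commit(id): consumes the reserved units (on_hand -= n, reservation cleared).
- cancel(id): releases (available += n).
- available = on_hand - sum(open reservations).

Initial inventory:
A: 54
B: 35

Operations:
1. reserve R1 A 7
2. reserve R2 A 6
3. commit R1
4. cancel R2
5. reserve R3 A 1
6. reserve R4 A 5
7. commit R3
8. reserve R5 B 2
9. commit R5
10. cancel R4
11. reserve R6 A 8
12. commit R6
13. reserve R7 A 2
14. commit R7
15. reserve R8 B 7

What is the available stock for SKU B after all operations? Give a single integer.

Step 1: reserve R1 A 7 -> on_hand[A=54 B=35] avail[A=47 B=35] open={R1}
Step 2: reserve R2 A 6 -> on_hand[A=54 B=35] avail[A=41 B=35] open={R1,R2}
Step 3: commit R1 -> on_hand[A=47 B=35] avail[A=41 B=35] open={R2}
Step 4: cancel R2 -> on_hand[A=47 B=35] avail[A=47 B=35] open={}
Step 5: reserve R3 A 1 -> on_hand[A=47 B=35] avail[A=46 B=35] open={R3}
Step 6: reserve R4 A 5 -> on_hand[A=47 B=35] avail[A=41 B=35] open={R3,R4}
Step 7: commit R3 -> on_hand[A=46 B=35] avail[A=41 B=35] open={R4}
Step 8: reserve R5 B 2 -> on_hand[A=46 B=35] avail[A=41 B=33] open={R4,R5}
Step 9: commit R5 -> on_hand[A=46 B=33] avail[A=41 B=33] open={R4}
Step 10: cancel R4 -> on_hand[A=46 B=33] avail[A=46 B=33] open={}
Step 11: reserve R6 A 8 -> on_hand[A=46 B=33] avail[A=38 B=33] open={R6}
Step 12: commit R6 -> on_hand[A=38 B=33] avail[A=38 B=33] open={}
Step 13: reserve R7 A 2 -> on_hand[A=38 B=33] avail[A=36 B=33] open={R7}
Step 14: commit R7 -> on_hand[A=36 B=33] avail[A=36 B=33] open={}
Step 15: reserve R8 B 7 -> on_hand[A=36 B=33] avail[A=36 B=26] open={R8}
Final available[B] = 26

Answer: 26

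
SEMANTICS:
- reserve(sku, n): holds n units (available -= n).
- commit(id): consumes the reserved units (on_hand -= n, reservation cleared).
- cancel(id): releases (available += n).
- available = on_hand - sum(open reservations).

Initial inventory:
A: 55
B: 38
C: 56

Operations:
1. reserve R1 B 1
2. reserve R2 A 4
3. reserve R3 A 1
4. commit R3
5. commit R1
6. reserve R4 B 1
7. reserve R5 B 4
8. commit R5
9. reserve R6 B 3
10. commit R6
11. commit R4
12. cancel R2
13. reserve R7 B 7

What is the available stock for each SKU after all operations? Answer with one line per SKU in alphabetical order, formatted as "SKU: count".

Answer: A: 54
B: 22
C: 56

Derivation:
Step 1: reserve R1 B 1 -> on_hand[A=55 B=38 C=56] avail[A=55 B=37 C=56] open={R1}
Step 2: reserve R2 A 4 -> on_hand[A=55 B=38 C=56] avail[A=51 B=37 C=56] open={R1,R2}
Step 3: reserve R3 A 1 -> on_hand[A=55 B=38 C=56] avail[A=50 B=37 C=56] open={R1,R2,R3}
Step 4: commit R3 -> on_hand[A=54 B=38 C=56] avail[A=50 B=37 C=56] open={R1,R2}
Step 5: commit R1 -> on_hand[A=54 B=37 C=56] avail[A=50 B=37 C=56] open={R2}
Step 6: reserve R4 B 1 -> on_hand[A=54 B=37 C=56] avail[A=50 B=36 C=56] open={R2,R4}
Step 7: reserve R5 B 4 -> on_hand[A=54 B=37 C=56] avail[A=50 B=32 C=56] open={R2,R4,R5}
Step 8: commit R5 -> on_hand[A=54 B=33 C=56] avail[A=50 B=32 C=56] open={R2,R4}
Step 9: reserve R6 B 3 -> on_hand[A=54 B=33 C=56] avail[A=50 B=29 C=56] open={R2,R4,R6}
Step 10: commit R6 -> on_hand[A=54 B=30 C=56] avail[A=50 B=29 C=56] open={R2,R4}
Step 11: commit R4 -> on_hand[A=54 B=29 C=56] avail[A=50 B=29 C=56] open={R2}
Step 12: cancel R2 -> on_hand[A=54 B=29 C=56] avail[A=54 B=29 C=56] open={}
Step 13: reserve R7 B 7 -> on_hand[A=54 B=29 C=56] avail[A=54 B=22 C=56] open={R7}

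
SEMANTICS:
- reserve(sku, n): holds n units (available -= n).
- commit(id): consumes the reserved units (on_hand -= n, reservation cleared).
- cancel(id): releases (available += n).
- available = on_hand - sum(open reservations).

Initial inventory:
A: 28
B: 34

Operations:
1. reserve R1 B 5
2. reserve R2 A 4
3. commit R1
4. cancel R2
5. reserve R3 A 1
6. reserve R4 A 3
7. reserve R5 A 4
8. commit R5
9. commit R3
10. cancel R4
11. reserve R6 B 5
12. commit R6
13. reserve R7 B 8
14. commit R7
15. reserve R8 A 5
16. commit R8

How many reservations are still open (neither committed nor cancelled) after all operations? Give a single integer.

Step 1: reserve R1 B 5 -> on_hand[A=28 B=34] avail[A=28 B=29] open={R1}
Step 2: reserve R2 A 4 -> on_hand[A=28 B=34] avail[A=24 B=29] open={R1,R2}
Step 3: commit R1 -> on_hand[A=28 B=29] avail[A=24 B=29] open={R2}
Step 4: cancel R2 -> on_hand[A=28 B=29] avail[A=28 B=29] open={}
Step 5: reserve R3 A 1 -> on_hand[A=28 B=29] avail[A=27 B=29] open={R3}
Step 6: reserve R4 A 3 -> on_hand[A=28 B=29] avail[A=24 B=29] open={R3,R4}
Step 7: reserve R5 A 4 -> on_hand[A=28 B=29] avail[A=20 B=29] open={R3,R4,R5}
Step 8: commit R5 -> on_hand[A=24 B=29] avail[A=20 B=29] open={R3,R4}
Step 9: commit R3 -> on_hand[A=23 B=29] avail[A=20 B=29] open={R4}
Step 10: cancel R4 -> on_hand[A=23 B=29] avail[A=23 B=29] open={}
Step 11: reserve R6 B 5 -> on_hand[A=23 B=29] avail[A=23 B=24] open={R6}
Step 12: commit R6 -> on_hand[A=23 B=24] avail[A=23 B=24] open={}
Step 13: reserve R7 B 8 -> on_hand[A=23 B=24] avail[A=23 B=16] open={R7}
Step 14: commit R7 -> on_hand[A=23 B=16] avail[A=23 B=16] open={}
Step 15: reserve R8 A 5 -> on_hand[A=23 B=16] avail[A=18 B=16] open={R8}
Step 16: commit R8 -> on_hand[A=18 B=16] avail[A=18 B=16] open={}
Open reservations: [] -> 0

Answer: 0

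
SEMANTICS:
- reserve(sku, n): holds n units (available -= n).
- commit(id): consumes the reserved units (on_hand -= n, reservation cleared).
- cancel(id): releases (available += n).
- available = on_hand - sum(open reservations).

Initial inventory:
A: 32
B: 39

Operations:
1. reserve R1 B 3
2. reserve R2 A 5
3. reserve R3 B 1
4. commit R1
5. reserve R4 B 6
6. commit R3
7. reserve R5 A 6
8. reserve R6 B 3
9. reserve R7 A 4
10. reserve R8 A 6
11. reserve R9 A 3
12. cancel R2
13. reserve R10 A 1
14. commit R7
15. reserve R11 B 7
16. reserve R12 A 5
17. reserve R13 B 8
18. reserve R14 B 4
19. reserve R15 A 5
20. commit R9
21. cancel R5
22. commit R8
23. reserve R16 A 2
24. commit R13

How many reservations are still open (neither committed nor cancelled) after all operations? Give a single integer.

Answer: 8

Derivation:
Step 1: reserve R1 B 3 -> on_hand[A=32 B=39] avail[A=32 B=36] open={R1}
Step 2: reserve R2 A 5 -> on_hand[A=32 B=39] avail[A=27 B=36] open={R1,R2}
Step 3: reserve R3 B 1 -> on_hand[A=32 B=39] avail[A=27 B=35] open={R1,R2,R3}
Step 4: commit R1 -> on_hand[A=32 B=36] avail[A=27 B=35] open={R2,R3}
Step 5: reserve R4 B 6 -> on_hand[A=32 B=36] avail[A=27 B=29] open={R2,R3,R4}
Step 6: commit R3 -> on_hand[A=32 B=35] avail[A=27 B=29] open={R2,R4}
Step 7: reserve R5 A 6 -> on_hand[A=32 B=35] avail[A=21 B=29] open={R2,R4,R5}
Step 8: reserve R6 B 3 -> on_hand[A=32 B=35] avail[A=21 B=26] open={R2,R4,R5,R6}
Step 9: reserve R7 A 4 -> on_hand[A=32 B=35] avail[A=17 B=26] open={R2,R4,R5,R6,R7}
Step 10: reserve R8 A 6 -> on_hand[A=32 B=35] avail[A=11 B=26] open={R2,R4,R5,R6,R7,R8}
Step 11: reserve R9 A 3 -> on_hand[A=32 B=35] avail[A=8 B=26] open={R2,R4,R5,R6,R7,R8,R9}
Step 12: cancel R2 -> on_hand[A=32 B=35] avail[A=13 B=26] open={R4,R5,R6,R7,R8,R9}
Step 13: reserve R10 A 1 -> on_hand[A=32 B=35] avail[A=12 B=26] open={R10,R4,R5,R6,R7,R8,R9}
Step 14: commit R7 -> on_hand[A=28 B=35] avail[A=12 B=26] open={R10,R4,R5,R6,R8,R9}
Step 15: reserve R11 B 7 -> on_hand[A=28 B=35] avail[A=12 B=19] open={R10,R11,R4,R5,R6,R8,R9}
Step 16: reserve R12 A 5 -> on_hand[A=28 B=35] avail[A=7 B=19] open={R10,R11,R12,R4,R5,R6,R8,R9}
Step 17: reserve R13 B 8 -> on_hand[A=28 B=35] avail[A=7 B=11] open={R10,R11,R12,R13,R4,R5,R6,R8,R9}
Step 18: reserve R14 B 4 -> on_hand[A=28 B=35] avail[A=7 B=7] open={R10,R11,R12,R13,R14,R4,R5,R6,R8,R9}
Step 19: reserve R15 A 5 -> on_hand[A=28 B=35] avail[A=2 B=7] open={R10,R11,R12,R13,R14,R15,R4,R5,R6,R8,R9}
Step 20: commit R9 -> on_hand[A=25 B=35] avail[A=2 B=7] open={R10,R11,R12,R13,R14,R15,R4,R5,R6,R8}
Step 21: cancel R5 -> on_hand[A=25 B=35] avail[A=8 B=7] open={R10,R11,R12,R13,R14,R15,R4,R6,R8}
Step 22: commit R8 -> on_hand[A=19 B=35] avail[A=8 B=7] open={R10,R11,R12,R13,R14,R15,R4,R6}
Step 23: reserve R16 A 2 -> on_hand[A=19 B=35] avail[A=6 B=7] open={R10,R11,R12,R13,R14,R15,R16,R4,R6}
Step 24: commit R13 -> on_hand[A=19 B=27] avail[A=6 B=7] open={R10,R11,R12,R14,R15,R16,R4,R6}
Open reservations: ['R10', 'R11', 'R12', 'R14', 'R15', 'R16', 'R4', 'R6'] -> 8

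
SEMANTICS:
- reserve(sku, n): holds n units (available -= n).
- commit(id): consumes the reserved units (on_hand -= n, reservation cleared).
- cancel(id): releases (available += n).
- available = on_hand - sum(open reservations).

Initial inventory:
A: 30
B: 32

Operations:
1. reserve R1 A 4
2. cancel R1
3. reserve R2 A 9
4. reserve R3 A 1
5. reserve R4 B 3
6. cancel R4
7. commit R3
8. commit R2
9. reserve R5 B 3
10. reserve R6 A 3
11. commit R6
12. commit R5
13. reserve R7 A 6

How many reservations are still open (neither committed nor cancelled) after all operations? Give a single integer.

Answer: 1

Derivation:
Step 1: reserve R1 A 4 -> on_hand[A=30 B=32] avail[A=26 B=32] open={R1}
Step 2: cancel R1 -> on_hand[A=30 B=32] avail[A=30 B=32] open={}
Step 3: reserve R2 A 9 -> on_hand[A=30 B=32] avail[A=21 B=32] open={R2}
Step 4: reserve R3 A 1 -> on_hand[A=30 B=32] avail[A=20 B=32] open={R2,R3}
Step 5: reserve R4 B 3 -> on_hand[A=30 B=32] avail[A=20 B=29] open={R2,R3,R4}
Step 6: cancel R4 -> on_hand[A=30 B=32] avail[A=20 B=32] open={R2,R3}
Step 7: commit R3 -> on_hand[A=29 B=32] avail[A=20 B=32] open={R2}
Step 8: commit R2 -> on_hand[A=20 B=32] avail[A=20 B=32] open={}
Step 9: reserve R5 B 3 -> on_hand[A=20 B=32] avail[A=20 B=29] open={R5}
Step 10: reserve R6 A 3 -> on_hand[A=20 B=32] avail[A=17 B=29] open={R5,R6}
Step 11: commit R6 -> on_hand[A=17 B=32] avail[A=17 B=29] open={R5}
Step 12: commit R5 -> on_hand[A=17 B=29] avail[A=17 B=29] open={}
Step 13: reserve R7 A 6 -> on_hand[A=17 B=29] avail[A=11 B=29] open={R7}
Open reservations: ['R7'] -> 1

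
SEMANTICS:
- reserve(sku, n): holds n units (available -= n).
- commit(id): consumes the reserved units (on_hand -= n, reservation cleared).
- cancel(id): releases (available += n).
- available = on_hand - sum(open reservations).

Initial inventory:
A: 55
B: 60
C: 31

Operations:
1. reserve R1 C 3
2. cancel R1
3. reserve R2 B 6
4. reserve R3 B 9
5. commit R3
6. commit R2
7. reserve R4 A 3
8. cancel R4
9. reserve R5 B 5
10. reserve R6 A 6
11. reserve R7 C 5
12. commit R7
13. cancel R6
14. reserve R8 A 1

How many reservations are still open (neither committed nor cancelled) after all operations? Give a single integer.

Answer: 2

Derivation:
Step 1: reserve R1 C 3 -> on_hand[A=55 B=60 C=31] avail[A=55 B=60 C=28] open={R1}
Step 2: cancel R1 -> on_hand[A=55 B=60 C=31] avail[A=55 B=60 C=31] open={}
Step 3: reserve R2 B 6 -> on_hand[A=55 B=60 C=31] avail[A=55 B=54 C=31] open={R2}
Step 4: reserve R3 B 9 -> on_hand[A=55 B=60 C=31] avail[A=55 B=45 C=31] open={R2,R3}
Step 5: commit R3 -> on_hand[A=55 B=51 C=31] avail[A=55 B=45 C=31] open={R2}
Step 6: commit R2 -> on_hand[A=55 B=45 C=31] avail[A=55 B=45 C=31] open={}
Step 7: reserve R4 A 3 -> on_hand[A=55 B=45 C=31] avail[A=52 B=45 C=31] open={R4}
Step 8: cancel R4 -> on_hand[A=55 B=45 C=31] avail[A=55 B=45 C=31] open={}
Step 9: reserve R5 B 5 -> on_hand[A=55 B=45 C=31] avail[A=55 B=40 C=31] open={R5}
Step 10: reserve R6 A 6 -> on_hand[A=55 B=45 C=31] avail[A=49 B=40 C=31] open={R5,R6}
Step 11: reserve R7 C 5 -> on_hand[A=55 B=45 C=31] avail[A=49 B=40 C=26] open={R5,R6,R7}
Step 12: commit R7 -> on_hand[A=55 B=45 C=26] avail[A=49 B=40 C=26] open={R5,R6}
Step 13: cancel R6 -> on_hand[A=55 B=45 C=26] avail[A=55 B=40 C=26] open={R5}
Step 14: reserve R8 A 1 -> on_hand[A=55 B=45 C=26] avail[A=54 B=40 C=26] open={R5,R8}
Open reservations: ['R5', 'R8'] -> 2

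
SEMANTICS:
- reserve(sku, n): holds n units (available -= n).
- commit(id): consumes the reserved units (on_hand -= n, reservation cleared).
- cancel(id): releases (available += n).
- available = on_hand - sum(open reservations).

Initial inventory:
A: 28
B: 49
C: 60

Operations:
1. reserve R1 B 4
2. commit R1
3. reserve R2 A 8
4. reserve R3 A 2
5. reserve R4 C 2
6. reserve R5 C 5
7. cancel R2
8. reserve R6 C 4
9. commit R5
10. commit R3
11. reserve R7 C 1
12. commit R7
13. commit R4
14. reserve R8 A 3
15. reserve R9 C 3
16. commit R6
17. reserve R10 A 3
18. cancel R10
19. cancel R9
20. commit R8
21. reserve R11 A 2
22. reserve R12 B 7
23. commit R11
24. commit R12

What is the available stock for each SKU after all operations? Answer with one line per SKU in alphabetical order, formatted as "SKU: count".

Answer: A: 21
B: 38
C: 48

Derivation:
Step 1: reserve R1 B 4 -> on_hand[A=28 B=49 C=60] avail[A=28 B=45 C=60] open={R1}
Step 2: commit R1 -> on_hand[A=28 B=45 C=60] avail[A=28 B=45 C=60] open={}
Step 3: reserve R2 A 8 -> on_hand[A=28 B=45 C=60] avail[A=20 B=45 C=60] open={R2}
Step 4: reserve R3 A 2 -> on_hand[A=28 B=45 C=60] avail[A=18 B=45 C=60] open={R2,R3}
Step 5: reserve R4 C 2 -> on_hand[A=28 B=45 C=60] avail[A=18 B=45 C=58] open={R2,R3,R4}
Step 6: reserve R5 C 5 -> on_hand[A=28 B=45 C=60] avail[A=18 B=45 C=53] open={R2,R3,R4,R5}
Step 7: cancel R2 -> on_hand[A=28 B=45 C=60] avail[A=26 B=45 C=53] open={R3,R4,R5}
Step 8: reserve R6 C 4 -> on_hand[A=28 B=45 C=60] avail[A=26 B=45 C=49] open={R3,R4,R5,R6}
Step 9: commit R5 -> on_hand[A=28 B=45 C=55] avail[A=26 B=45 C=49] open={R3,R4,R6}
Step 10: commit R3 -> on_hand[A=26 B=45 C=55] avail[A=26 B=45 C=49] open={R4,R6}
Step 11: reserve R7 C 1 -> on_hand[A=26 B=45 C=55] avail[A=26 B=45 C=48] open={R4,R6,R7}
Step 12: commit R7 -> on_hand[A=26 B=45 C=54] avail[A=26 B=45 C=48] open={R4,R6}
Step 13: commit R4 -> on_hand[A=26 B=45 C=52] avail[A=26 B=45 C=48] open={R6}
Step 14: reserve R8 A 3 -> on_hand[A=26 B=45 C=52] avail[A=23 B=45 C=48] open={R6,R8}
Step 15: reserve R9 C 3 -> on_hand[A=26 B=45 C=52] avail[A=23 B=45 C=45] open={R6,R8,R9}
Step 16: commit R6 -> on_hand[A=26 B=45 C=48] avail[A=23 B=45 C=45] open={R8,R9}
Step 17: reserve R10 A 3 -> on_hand[A=26 B=45 C=48] avail[A=20 B=45 C=45] open={R10,R8,R9}
Step 18: cancel R10 -> on_hand[A=26 B=45 C=48] avail[A=23 B=45 C=45] open={R8,R9}
Step 19: cancel R9 -> on_hand[A=26 B=45 C=48] avail[A=23 B=45 C=48] open={R8}
Step 20: commit R8 -> on_hand[A=23 B=45 C=48] avail[A=23 B=45 C=48] open={}
Step 21: reserve R11 A 2 -> on_hand[A=23 B=45 C=48] avail[A=21 B=45 C=48] open={R11}
Step 22: reserve R12 B 7 -> on_hand[A=23 B=45 C=48] avail[A=21 B=38 C=48] open={R11,R12}
Step 23: commit R11 -> on_hand[A=21 B=45 C=48] avail[A=21 B=38 C=48] open={R12}
Step 24: commit R12 -> on_hand[A=21 B=38 C=48] avail[A=21 B=38 C=48] open={}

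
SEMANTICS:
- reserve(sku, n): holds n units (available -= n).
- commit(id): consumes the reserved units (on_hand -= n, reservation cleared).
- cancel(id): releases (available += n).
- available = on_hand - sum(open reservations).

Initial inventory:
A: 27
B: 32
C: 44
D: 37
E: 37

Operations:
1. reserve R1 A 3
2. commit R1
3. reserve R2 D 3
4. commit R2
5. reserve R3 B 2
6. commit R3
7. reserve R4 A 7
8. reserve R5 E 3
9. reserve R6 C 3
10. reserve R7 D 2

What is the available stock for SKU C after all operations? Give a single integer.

Answer: 41

Derivation:
Step 1: reserve R1 A 3 -> on_hand[A=27 B=32 C=44 D=37 E=37] avail[A=24 B=32 C=44 D=37 E=37] open={R1}
Step 2: commit R1 -> on_hand[A=24 B=32 C=44 D=37 E=37] avail[A=24 B=32 C=44 D=37 E=37] open={}
Step 3: reserve R2 D 3 -> on_hand[A=24 B=32 C=44 D=37 E=37] avail[A=24 B=32 C=44 D=34 E=37] open={R2}
Step 4: commit R2 -> on_hand[A=24 B=32 C=44 D=34 E=37] avail[A=24 B=32 C=44 D=34 E=37] open={}
Step 5: reserve R3 B 2 -> on_hand[A=24 B=32 C=44 D=34 E=37] avail[A=24 B=30 C=44 D=34 E=37] open={R3}
Step 6: commit R3 -> on_hand[A=24 B=30 C=44 D=34 E=37] avail[A=24 B=30 C=44 D=34 E=37] open={}
Step 7: reserve R4 A 7 -> on_hand[A=24 B=30 C=44 D=34 E=37] avail[A=17 B=30 C=44 D=34 E=37] open={R4}
Step 8: reserve R5 E 3 -> on_hand[A=24 B=30 C=44 D=34 E=37] avail[A=17 B=30 C=44 D=34 E=34] open={R4,R5}
Step 9: reserve R6 C 3 -> on_hand[A=24 B=30 C=44 D=34 E=37] avail[A=17 B=30 C=41 D=34 E=34] open={R4,R5,R6}
Step 10: reserve R7 D 2 -> on_hand[A=24 B=30 C=44 D=34 E=37] avail[A=17 B=30 C=41 D=32 E=34] open={R4,R5,R6,R7}
Final available[C] = 41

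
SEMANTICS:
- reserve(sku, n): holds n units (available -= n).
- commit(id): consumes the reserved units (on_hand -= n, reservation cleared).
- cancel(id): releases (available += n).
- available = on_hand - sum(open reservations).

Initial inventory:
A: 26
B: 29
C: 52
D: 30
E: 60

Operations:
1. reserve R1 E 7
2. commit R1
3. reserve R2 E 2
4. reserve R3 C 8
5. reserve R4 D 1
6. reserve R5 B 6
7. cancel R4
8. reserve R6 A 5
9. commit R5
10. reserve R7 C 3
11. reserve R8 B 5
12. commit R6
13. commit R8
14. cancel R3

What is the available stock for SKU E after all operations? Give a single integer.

Answer: 51

Derivation:
Step 1: reserve R1 E 7 -> on_hand[A=26 B=29 C=52 D=30 E=60] avail[A=26 B=29 C=52 D=30 E=53] open={R1}
Step 2: commit R1 -> on_hand[A=26 B=29 C=52 D=30 E=53] avail[A=26 B=29 C=52 D=30 E=53] open={}
Step 3: reserve R2 E 2 -> on_hand[A=26 B=29 C=52 D=30 E=53] avail[A=26 B=29 C=52 D=30 E=51] open={R2}
Step 4: reserve R3 C 8 -> on_hand[A=26 B=29 C=52 D=30 E=53] avail[A=26 B=29 C=44 D=30 E=51] open={R2,R3}
Step 5: reserve R4 D 1 -> on_hand[A=26 B=29 C=52 D=30 E=53] avail[A=26 B=29 C=44 D=29 E=51] open={R2,R3,R4}
Step 6: reserve R5 B 6 -> on_hand[A=26 B=29 C=52 D=30 E=53] avail[A=26 B=23 C=44 D=29 E=51] open={R2,R3,R4,R5}
Step 7: cancel R4 -> on_hand[A=26 B=29 C=52 D=30 E=53] avail[A=26 B=23 C=44 D=30 E=51] open={R2,R3,R5}
Step 8: reserve R6 A 5 -> on_hand[A=26 B=29 C=52 D=30 E=53] avail[A=21 B=23 C=44 D=30 E=51] open={R2,R3,R5,R6}
Step 9: commit R5 -> on_hand[A=26 B=23 C=52 D=30 E=53] avail[A=21 B=23 C=44 D=30 E=51] open={R2,R3,R6}
Step 10: reserve R7 C 3 -> on_hand[A=26 B=23 C=52 D=30 E=53] avail[A=21 B=23 C=41 D=30 E=51] open={R2,R3,R6,R7}
Step 11: reserve R8 B 5 -> on_hand[A=26 B=23 C=52 D=30 E=53] avail[A=21 B=18 C=41 D=30 E=51] open={R2,R3,R6,R7,R8}
Step 12: commit R6 -> on_hand[A=21 B=23 C=52 D=30 E=53] avail[A=21 B=18 C=41 D=30 E=51] open={R2,R3,R7,R8}
Step 13: commit R8 -> on_hand[A=21 B=18 C=52 D=30 E=53] avail[A=21 B=18 C=41 D=30 E=51] open={R2,R3,R7}
Step 14: cancel R3 -> on_hand[A=21 B=18 C=52 D=30 E=53] avail[A=21 B=18 C=49 D=30 E=51] open={R2,R7}
Final available[E] = 51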